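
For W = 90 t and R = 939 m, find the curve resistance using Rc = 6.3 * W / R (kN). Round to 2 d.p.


Rc = 6.3 * W / R
Rc = 6.3 * 90 / 939
Rc = 567.0 / 939
Rc = 0.60 kN

0.60


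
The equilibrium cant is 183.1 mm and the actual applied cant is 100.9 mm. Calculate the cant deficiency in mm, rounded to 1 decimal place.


Cant deficiency = equilibrium cant - actual cant
CD = 183.1 - 100.9
CD = 82.2 mm

82.2


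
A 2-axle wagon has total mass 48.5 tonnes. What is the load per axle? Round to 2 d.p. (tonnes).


Load per axle = total weight / number of axles
Load = 48.5 / 2
Load = 24.25 tonnes

24.25


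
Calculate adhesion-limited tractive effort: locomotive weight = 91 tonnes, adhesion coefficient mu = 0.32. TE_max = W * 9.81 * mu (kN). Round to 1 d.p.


TE_max = W * g * mu
TE_max = 91 * 9.81 * 0.32
TE_max = 892.71 * 0.32
TE_max = 285.7 kN

285.7


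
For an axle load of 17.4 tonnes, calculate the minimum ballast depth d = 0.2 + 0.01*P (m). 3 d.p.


d = 0.2 + 0.01 * 17.4
d = 0.2 + 0.174
d = 0.374 m

0.374


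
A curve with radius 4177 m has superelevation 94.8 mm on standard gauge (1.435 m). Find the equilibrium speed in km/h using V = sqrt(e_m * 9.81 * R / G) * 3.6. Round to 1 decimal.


Convert cant: e = 94.8 mm = 0.0948 m
V_ms = sqrt(0.0948 * 9.81 * 4177 / 1.435)
V_ms = sqrt(2707.010367) = 52.0289 m/s
V = 52.0289 * 3.6 = 187.3 km/h

187.3


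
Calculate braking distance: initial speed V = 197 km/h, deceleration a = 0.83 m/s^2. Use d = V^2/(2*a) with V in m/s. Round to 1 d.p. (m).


Convert speed: V = 197 / 3.6 = 54.7222 m/s
V^2 = 2994.5216
d = 2994.5216 / (2 * 0.83)
d = 2994.5216 / 1.66
d = 1803.9 m

1803.9


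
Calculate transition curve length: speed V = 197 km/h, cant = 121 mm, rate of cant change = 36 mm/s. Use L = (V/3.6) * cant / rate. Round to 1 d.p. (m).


Convert speed: V = 197 / 3.6 = 54.7222 m/s
L = 54.7222 * 121 / 36
L = 6621.3889 / 36
L = 183.9 m

183.9


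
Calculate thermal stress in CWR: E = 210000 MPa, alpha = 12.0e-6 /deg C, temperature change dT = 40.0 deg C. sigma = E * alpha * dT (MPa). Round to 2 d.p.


sigma = E * alpha * dT
sigma = 210000 * 12.0e-6 * 40.0
sigma = 2.52 * 40.0
sigma = 100.80 MPa

100.80


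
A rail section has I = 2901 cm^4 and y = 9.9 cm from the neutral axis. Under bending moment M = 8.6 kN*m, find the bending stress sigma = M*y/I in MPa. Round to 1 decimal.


Convert units:
M = 8.6 kN*m = 8600000 N*mm
y = 9.9 cm = 99 mm
I = 2901 cm^4 = 29010000 mm^4
sigma = 8600000 * 99 / 29010000
sigma = 29.3 MPa

29.3


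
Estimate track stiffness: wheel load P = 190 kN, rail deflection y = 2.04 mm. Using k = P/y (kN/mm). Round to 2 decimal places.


Track stiffness k = P / y
k = 190 / 2.04
k = 93.14 kN/mm

93.14


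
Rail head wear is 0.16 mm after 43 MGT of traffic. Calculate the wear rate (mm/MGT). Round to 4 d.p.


Wear rate = total wear / cumulative tonnage
Rate = 0.16 / 43
Rate = 0.0037 mm/MGT

0.0037


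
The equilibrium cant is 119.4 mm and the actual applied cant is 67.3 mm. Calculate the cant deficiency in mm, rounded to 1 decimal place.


Cant deficiency = equilibrium cant - actual cant
CD = 119.4 - 67.3
CD = 52.1 mm

52.1


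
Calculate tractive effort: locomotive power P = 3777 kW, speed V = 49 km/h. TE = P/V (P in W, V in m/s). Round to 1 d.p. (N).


Convert: P = 3777 kW = 3777000 W
V = 49 / 3.6 = 13.6111 m/s
TE = 3777000 / 13.6111
TE = 277493.9 N

277493.9


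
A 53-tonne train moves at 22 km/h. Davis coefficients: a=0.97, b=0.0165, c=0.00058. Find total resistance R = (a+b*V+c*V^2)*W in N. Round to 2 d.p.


b*V = 0.0165 * 22 = 0.363
c*V^2 = 0.00058 * 484 = 0.28072
R_per_t = 0.97 + 0.363 + 0.28072 = 1.61372 N/t
R_total = 1.61372 * 53 = 85.53 N

85.53


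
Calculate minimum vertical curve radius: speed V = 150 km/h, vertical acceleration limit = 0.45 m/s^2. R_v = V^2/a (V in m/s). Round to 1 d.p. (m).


Convert speed: V = 150 / 3.6 = 41.6667 m/s
V^2 = 1736.1111 m^2/s^2
R_v = 1736.1111 / 0.45
R_v = 3858.0 m

3858.0


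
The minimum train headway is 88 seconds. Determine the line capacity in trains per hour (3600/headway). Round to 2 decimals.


Capacity = 3600 / headway
Capacity = 3600 / 88
Capacity = 40.91 trains/hour

40.91


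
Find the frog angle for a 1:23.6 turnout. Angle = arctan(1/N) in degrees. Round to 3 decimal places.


1/N = 1/23.6 = 0.042373
angle = arctan(0.042373) = 0.042348 rad
angle = 0.042348 * 180/pi = 2.426 degrees

2.426


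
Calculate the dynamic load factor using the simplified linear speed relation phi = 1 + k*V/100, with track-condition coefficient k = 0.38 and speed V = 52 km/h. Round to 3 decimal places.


phi = 1 + k * V / 100
phi = 1 + 0.38 * 52 / 100
phi = 1 + 0.1976
phi = 1.198

1.198


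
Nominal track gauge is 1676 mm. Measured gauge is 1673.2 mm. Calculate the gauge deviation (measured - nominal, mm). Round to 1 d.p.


Deviation = measured - nominal
Deviation = 1673.2 - 1676
Deviation = -2.8 mm

-2.8


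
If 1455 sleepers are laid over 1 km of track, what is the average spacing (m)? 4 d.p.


Spacing = 1000 m / number of sleepers
Spacing = 1000 / 1455
Spacing = 0.6873 m

0.6873


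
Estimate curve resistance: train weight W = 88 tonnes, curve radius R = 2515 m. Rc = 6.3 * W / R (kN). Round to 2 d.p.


Rc = 6.3 * W / R
Rc = 6.3 * 88 / 2515
Rc = 554.4 / 2515
Rc = 0.22 kN

0.22


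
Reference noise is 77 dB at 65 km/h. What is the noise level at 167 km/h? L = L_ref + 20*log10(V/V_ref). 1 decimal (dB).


V/V_ref = 167 / 65 = 2.569231
log10(2.569231) = 0.409803
20 * 0.409803 = 8.1961
L = 77 + 8.1961 = 85.2 dB

85.2


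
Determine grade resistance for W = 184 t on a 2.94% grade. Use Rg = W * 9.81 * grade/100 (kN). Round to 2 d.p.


Rg = W * 9.81 * grade / 100
Rg = 184 * 9.81 * 2.94 / 100
Rg = 1805.04 * 0.0294
Rg = 53.07 kN

53.07


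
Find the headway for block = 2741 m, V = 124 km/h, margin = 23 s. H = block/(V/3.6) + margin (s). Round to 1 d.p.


V = 124 / 3.6 = 34.4444 m/s
Block traversal time = 2741 / 34.4444 = 79.5774 s
Headway = 79.5774 + 23
Headway = 102.6 s

102.6


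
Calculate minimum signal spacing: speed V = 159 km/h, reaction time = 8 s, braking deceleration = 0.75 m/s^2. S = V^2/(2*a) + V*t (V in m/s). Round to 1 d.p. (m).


V = 159 / 3.6 = 44.1667 m/s
Braking distance = 44.1667^2 / (2*0.75) = 1300.463 m
Sighting distance = 44.1667 * 8 = 353.3333 m
S = 1300.463 + 353.3333 = 1653.8 m

1653.8


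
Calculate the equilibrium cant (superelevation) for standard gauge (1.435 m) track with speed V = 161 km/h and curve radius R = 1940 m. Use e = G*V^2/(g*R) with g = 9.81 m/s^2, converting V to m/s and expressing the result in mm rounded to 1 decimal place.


Convert speed: V = 161 / 3.6 = 44.7222 m/s
Apply formula: e = 1.435 * 44.7222^2 / (9.81 * 1940)
e = 1.435 * 2000.0772 / 19031.4
e = 0.150809 m = 150.8 mm

150.8


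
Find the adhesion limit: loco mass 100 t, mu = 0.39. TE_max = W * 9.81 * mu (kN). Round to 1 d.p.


TE_max = W * g * mu
TE_max = 100 * 9.81 * 0.39
TE_max = 981.0 * 0.39
TE_max = 382.6 kN

382.6


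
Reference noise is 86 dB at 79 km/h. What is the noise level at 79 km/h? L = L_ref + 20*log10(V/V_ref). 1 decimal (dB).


V/V_ref = 79 / 79 = 1.0
log10(1.0) = 0.0
20 * 0.0 = 0.0
L = 86 + 0.0 = 86.0 dB

86.0


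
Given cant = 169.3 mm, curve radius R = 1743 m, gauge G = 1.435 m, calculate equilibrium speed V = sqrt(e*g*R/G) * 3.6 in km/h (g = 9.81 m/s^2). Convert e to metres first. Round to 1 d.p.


Convert cant: e = 169.3 mm = 0.1693 m
V_ms = sqrt(0.1693 * 9.81 * 1743 / 1.435)
V_ms = sqrt(2017.304473) = 44.9144 m/s
V = 44.9144 * 3.6 = 161.7 km/h

161.7


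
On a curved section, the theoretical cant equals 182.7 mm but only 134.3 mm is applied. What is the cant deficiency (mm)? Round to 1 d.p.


Cant deficiency = equilibrium cant - actual cant
CD = 182.7 - 134.3
CD = 48.4 mm

48.4


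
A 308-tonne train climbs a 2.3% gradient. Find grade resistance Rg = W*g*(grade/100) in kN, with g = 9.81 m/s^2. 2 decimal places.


Rg = W * 9.81 * grade / 100
Rg = 308 * 9.81 * 2.3 / 100
Rg = 3021.48 * 0.023
Rg = 69.49 kN

69.49


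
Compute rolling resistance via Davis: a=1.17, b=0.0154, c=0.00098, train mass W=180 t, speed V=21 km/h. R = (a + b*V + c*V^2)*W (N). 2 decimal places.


b*V = 0.0154 * 21 = 0.3234
c*V^2 = 0.00098 * 441 = 0.43218
R_per_t = 1.17 + 0.3234 + 0.43218 = 1.92558 N/t
R_total = 1.92558 * 180 = 346.60 N

346.60


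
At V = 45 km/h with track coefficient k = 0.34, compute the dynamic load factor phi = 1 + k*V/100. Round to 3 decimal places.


phi = 1 + k * V / 100
phi = 1 + 0.34 * 45 / 100
phi = 1 + 0.153
phi = 1.153

1.153


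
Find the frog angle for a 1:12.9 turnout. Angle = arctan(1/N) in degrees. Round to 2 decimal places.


1/N = 1/12.9 = 0.077519
angle = arctan(0.077519) = 0.077365 rad
angle = 0.077365 * 180/pi = 4.43 degrees

4.43


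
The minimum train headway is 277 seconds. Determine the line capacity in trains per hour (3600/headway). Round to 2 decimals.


Capacity = 3600 / headway
Capacity = 3600 / 277
Capacity = 13.00 trains/hour

13.00


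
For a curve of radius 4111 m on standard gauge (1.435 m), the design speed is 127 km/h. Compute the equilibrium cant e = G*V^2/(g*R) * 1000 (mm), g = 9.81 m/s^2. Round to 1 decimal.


Convert speed: V = 127 / 3.6 = 35.2778 m/s
Apply formula: e = 1.435 * 35.2778^2 / (9.81 * 4111)
e = 1.435 * 1244.5216 / 40328.91
e = 0.044283 m = 44.3 mm

44.3


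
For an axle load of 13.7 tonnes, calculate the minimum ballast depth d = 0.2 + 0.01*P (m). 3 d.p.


d = 0.2 + 0.01 * 13.7
d = 0.2 + 0.137
d = 0.337 m

0.337


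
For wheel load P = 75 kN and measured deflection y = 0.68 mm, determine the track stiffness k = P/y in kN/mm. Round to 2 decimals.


Track stiffness k = P / y
k = 75 / 0.68
k = 110.29 kN/mm

110.29


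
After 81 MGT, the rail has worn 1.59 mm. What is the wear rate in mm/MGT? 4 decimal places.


Wear rate = total wear / cumulative tonnage
Rate = 1.59 / 81
Rate = 0.0196 mm/MGT

0.0196


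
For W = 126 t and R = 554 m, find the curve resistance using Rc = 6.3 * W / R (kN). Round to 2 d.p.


Rc = 6.3 * W / R
Rc = 6.3 * 126 / 554
Rc = 793.8 / 554
Rc = 1.43 kN

1.43


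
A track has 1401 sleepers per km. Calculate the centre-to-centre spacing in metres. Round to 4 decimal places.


Spacing = 1000 m / number of sleepers
Spacing = 1000 / 1401
Spacing = 0.7138 m

0.7138


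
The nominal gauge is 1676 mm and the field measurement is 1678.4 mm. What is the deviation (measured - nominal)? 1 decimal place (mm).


Deviation = measured - nominal
Deviation = 1678.4 - 1676
Deviation = 2.4 mm

2.4


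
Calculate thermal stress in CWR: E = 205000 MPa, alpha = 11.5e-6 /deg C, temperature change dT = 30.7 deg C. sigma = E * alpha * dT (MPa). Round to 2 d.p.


sigma = E * alpha * dT
sigma = 205000 * 11.5e-6 * 30.7
sigma = 2.3575 * 30.7
sigma = 72.38 MPa

72.38


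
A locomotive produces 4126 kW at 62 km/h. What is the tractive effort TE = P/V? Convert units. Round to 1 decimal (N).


Convert: P = 4126 kW = 4126000 W
V = 62 / 3.6 = 17.2222 m/s
TE = 4126000 / 17.2222
TE = 239574.2 N

239574.2


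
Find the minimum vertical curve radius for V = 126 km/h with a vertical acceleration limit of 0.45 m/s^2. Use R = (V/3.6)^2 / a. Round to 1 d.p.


Convert speed: V = 126 / 3.6 = 35.0 m/s
V^2 = 1225.0 m^2/s^2
R_v = 1225.0 / 0.45
R_v = 2722.2 m

2722.2


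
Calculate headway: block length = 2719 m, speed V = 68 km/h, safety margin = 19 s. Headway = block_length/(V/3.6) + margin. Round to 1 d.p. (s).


V = 68 / 3.6 = 18.8889 m/s
Block traversal time = 2719 / 18.8889 = 143.9471 s
Headway = 143.9471 + 19
Headway = 162.9 s

162.9


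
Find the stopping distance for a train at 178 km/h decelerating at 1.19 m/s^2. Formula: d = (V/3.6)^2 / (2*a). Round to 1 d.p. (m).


Convert speed: V = 178 / 3.6 = 49.4444 m/s
V^2 = 2444.7531
d = 2444.7531 / (2 * 1.19)
d = 2444.7531 / 2.38
d = 1027.2 m

1027.2


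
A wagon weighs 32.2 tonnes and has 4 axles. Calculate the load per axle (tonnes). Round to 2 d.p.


Load per axle = total weight / number of axles
Load = 32.2 / 4
Load = 8.05 tonnes

8.05


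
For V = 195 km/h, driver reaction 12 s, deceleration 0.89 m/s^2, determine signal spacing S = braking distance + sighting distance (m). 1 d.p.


V = 195 / 3.6 = 54.1667 m/s
Braking distance = 54.1667^2 / (2*0.89) = 1648.3302 m
Sighting distance = 54.1667 * 12 = 650.0 m
S = 1648.3302 + 650.0 = 2298.3 m

2298.3


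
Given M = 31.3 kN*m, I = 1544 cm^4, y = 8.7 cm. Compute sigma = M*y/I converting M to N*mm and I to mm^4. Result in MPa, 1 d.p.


Convert units:
M = 31.3 kN*m = 31300000 N*mm
y = 8.7 cm = 87 mm
I = 1544 cm^4 = 15440000 mm^4
sigma = 31300000 * 87 / 15440000
sigma = 176.4 MPa

176.4


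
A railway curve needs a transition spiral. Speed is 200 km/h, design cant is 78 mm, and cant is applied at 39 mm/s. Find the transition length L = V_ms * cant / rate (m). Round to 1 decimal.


Convert speed: V = 200 / 3.6 = 55.5556 m/s
L = 55.5556 * 78 / 39
L = 4333.3333 / 39
L = 111.1 m

111.1


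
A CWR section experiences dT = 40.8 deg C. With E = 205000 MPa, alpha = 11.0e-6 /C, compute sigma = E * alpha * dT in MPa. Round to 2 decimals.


sigma = E * alpha * dT
sigma = 205000 * 11.0e-6 * 40.8
sigma = 2.255 * 40.8
sigma = 92.00 MPa

92.00


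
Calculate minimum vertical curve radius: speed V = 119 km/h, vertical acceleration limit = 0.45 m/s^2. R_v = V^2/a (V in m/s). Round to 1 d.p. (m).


Convert speed: V = 119 / 3.6 = 33.0556 m/s
V^2 = 1092.6698 m^2/s^2
R_v = 1092.6698 / 0.45
R_v = 2428.2 m

2428.2


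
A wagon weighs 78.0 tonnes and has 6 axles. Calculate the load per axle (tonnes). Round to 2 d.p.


Load per axle = total weight / number of axles
Load = 78.0 / 6
Load = 13.00 tonnes

13.00


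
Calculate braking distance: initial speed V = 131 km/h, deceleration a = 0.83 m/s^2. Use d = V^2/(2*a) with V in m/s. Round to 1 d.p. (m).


Convert speed: V = 131 / 3.6 = 36.3889 m/s
V^2 = 1324.1512
d = 1324.1512 / (2 * 0.83)
d = 1324.1512 / 1.66
d = 797.7 m

797.7


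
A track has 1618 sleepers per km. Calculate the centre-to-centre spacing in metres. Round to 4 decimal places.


Spacing = 1000 m / number of sleepers
Spacing = 1000 / 1618
Spacing = 0.6180 m

0.6180


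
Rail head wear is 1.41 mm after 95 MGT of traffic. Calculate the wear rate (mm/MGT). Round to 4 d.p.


Wear rate = total wear / cumulative tonnage
Rate = 1.41 / 95
Rate = 0.0148 mm/MGT

0.0148


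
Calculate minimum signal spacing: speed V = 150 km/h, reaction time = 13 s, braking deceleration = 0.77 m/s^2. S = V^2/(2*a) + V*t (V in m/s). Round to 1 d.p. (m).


V = 150 / 3.6 = 41.6667 m/s
Braking distance = 41.6667^2 / (2*0.77) = 1127.3449 m
Sighting distance = 41.6667 * 13 = 541.6667 m
S = 1127.3449 + 541.6667 = 1669.0 m

1669.0


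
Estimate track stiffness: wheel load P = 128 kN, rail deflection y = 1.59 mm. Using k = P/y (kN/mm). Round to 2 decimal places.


Track stiffness k = P / y
k = 128 / 1.59
k = 80.50 kN/mm

80.50


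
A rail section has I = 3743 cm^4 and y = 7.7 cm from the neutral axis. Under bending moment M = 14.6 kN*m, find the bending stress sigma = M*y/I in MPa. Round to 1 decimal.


Convert units:
M = 14.6 kN*m = 14600000 N*mm
y = 7.7 cm = 77 mm
I = 3743 cm^4 = 37430000 mm^4
sigma = 14600000 * 77 / 37430000
sigma = 30.0 MPa

30.0


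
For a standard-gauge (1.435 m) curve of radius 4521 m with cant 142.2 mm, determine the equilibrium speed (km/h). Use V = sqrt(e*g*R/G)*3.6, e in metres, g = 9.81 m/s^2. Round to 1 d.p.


Convert cant: e = 142.2 mm = 0.1422 m
V_ms = sqrt(0.1422 * 9.81 * 4521 / 1.435)
V_ms = sqrt(4394.922385) = 66.2942 m/s
V = 66.2942 * 3.6 = 238.7 km/h

238.7


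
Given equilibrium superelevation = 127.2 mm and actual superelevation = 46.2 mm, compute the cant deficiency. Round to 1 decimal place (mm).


Cant deficiency = equilibrium cant - actual cant
CD = 127.2 - 46.2
CD = 81.0 mm

81.0


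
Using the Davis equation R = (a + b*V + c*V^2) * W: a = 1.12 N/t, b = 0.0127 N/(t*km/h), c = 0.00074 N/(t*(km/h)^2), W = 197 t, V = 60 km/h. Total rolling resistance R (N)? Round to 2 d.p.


b*V = 0.0127 * 60 = 0.762
c*V^2 = 0.00074 * 3600 = 2.664
R_per_t = 1.12 + 0.762 + 2.664 = 4.546 N/t
R_total = 4.546 * 197 = 895.56 N

895.56


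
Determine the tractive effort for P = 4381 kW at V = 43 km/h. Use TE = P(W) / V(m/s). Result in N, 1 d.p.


Convert: P = 4381 kW = 4381000 W
V = 43 / 3.6 = 11.9444 m/s
TE = 4381000 / 11.9444
TE = 366781.4 N

366781.4


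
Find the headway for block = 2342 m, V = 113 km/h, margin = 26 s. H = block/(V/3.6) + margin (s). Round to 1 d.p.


V = 113 / 3.6 = 31.3889 m/s
Block traversal time = 2342 / 31.3889 = 74.6124 s
Headway = 74.6124 + 26
Headway = 100.6 s

100.6


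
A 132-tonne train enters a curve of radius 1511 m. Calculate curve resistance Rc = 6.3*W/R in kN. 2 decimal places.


Rc = 6.3 * W / R
Rc = 6.3 * 132 / 1511
Rc = 831.6 / 1511
Rc = 0.55 kN

0.55


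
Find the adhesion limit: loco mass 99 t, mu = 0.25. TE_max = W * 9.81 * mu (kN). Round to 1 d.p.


TE_max = W * g * mu
TE_max = 99 * 9.81 * 0.25
TE_max = 971.19 * 0.25
TE_max = 242.8 kN

242.8


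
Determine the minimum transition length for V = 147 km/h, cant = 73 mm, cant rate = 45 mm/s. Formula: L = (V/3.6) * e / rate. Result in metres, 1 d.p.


Convert speed: V = 147 / 3.6 = 40.8333 m/s
L = 40.8333 * 73 / 45
L = 2980.8333 / 45
L = 66.2 m

66.2


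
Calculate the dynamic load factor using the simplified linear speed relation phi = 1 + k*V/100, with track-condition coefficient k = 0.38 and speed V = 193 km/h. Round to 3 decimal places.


phi = 1 + k * V / 100
phi = 1 + 0.38 * 193 / 100
phi = 1 + 0.7334
phi = 1.733

1.733


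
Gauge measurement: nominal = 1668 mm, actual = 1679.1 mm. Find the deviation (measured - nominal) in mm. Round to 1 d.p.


Deviation = measured - nominal
Deviation = 1679.1 - 1668
Deviation = 11.1 mm

11.1


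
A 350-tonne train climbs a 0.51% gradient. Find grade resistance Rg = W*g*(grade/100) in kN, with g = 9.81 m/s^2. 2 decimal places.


Rg = W * 9.81 * grade / 100
Rg = 350 * 9.81 * 0.51 / 100
Rg = 3433.5 * 0.0051
Rg = 17.51 kN

17.51


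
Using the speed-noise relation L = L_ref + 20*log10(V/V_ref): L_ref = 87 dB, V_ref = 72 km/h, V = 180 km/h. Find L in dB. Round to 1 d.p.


V/V_ref = 180 / 72 = 2.5
log10(2.5) = 0.39794
20 * 0.39794 = 7.9588
L = 87 + 7.9588 = 95.0 dB

95.0


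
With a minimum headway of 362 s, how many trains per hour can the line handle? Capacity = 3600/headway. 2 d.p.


Capacity = 3600 / headway
Capacity = 3600 / 362
Capacity = 9.94 trains/hour

9.94


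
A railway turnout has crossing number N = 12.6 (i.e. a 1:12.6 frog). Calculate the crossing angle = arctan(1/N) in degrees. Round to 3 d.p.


1/N = 1/12.6 = 0.079365
angle = arctan(0.079365) = 0.079199 rad
angle = 0.079199 * 180/pi = 4.538 degrees

4.538


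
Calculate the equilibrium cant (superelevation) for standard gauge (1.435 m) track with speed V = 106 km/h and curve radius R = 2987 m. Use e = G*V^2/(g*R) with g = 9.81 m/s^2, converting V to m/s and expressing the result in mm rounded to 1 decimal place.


Convert speed: V = 106 / 3.6 = 29.4444 m/s
Apply formula: e = 1.435 * 29.4444^2 / (9.81 * 2987)
e = 1.435 * 866.9753 / 29302.47
e = 0.042457 m = 42.5 mm

42.5


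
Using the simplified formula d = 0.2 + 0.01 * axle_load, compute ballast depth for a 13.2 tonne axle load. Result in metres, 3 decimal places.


d = 0.2 + 0.01 * 13.2
d = 0.2 + 0.132
d = 0.332 m

0.332


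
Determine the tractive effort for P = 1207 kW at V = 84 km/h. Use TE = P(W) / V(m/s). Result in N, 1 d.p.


Convert: P = 1207 kW = 1207000 W
V = 84 / 3.6 = 23.3333 m/s
TE = 1207000 / 23.3333
TE = 51728.6 N

51728.6


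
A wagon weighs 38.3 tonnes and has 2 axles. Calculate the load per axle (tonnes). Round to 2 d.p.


Load per axle = total weight / number of axles
Load = 38.3 / 2
Load = 19.15 tonnes

19.15


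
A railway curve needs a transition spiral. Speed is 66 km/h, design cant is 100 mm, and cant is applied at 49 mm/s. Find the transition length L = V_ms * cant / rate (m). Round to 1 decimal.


Convert speed: V = 66 / 3.6 = 18.3333 m/s
L = 18.3333 * 100 / 49
L = 1833.3333 / 49
L = 37.4 m

37.4


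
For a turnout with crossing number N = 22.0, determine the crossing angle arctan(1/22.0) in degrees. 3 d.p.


1/N = 1/22.0 = 0.045455
angle = arctan(0.045455) = 0.045423 rad
angle = 0.045423 * 180/pi = 2.603 degrees

2.603


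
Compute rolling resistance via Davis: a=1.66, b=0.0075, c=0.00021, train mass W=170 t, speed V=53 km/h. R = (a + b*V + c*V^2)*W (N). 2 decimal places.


b*V = 0.0075 * 53 = 0.3975
c*V^2 = 0.00021 * 2809 = 0.58989
R_per_t = 1.66 + 0.3975 + 0.58989 = 2.64739 N/t
R_total = 2.64739 * 170 = 450.06 N

450.06


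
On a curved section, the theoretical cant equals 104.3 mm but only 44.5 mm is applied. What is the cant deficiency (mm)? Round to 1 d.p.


Cant deficiency = equilibrium cant - actual cant
CD = 104.3 - 44.5
CD = 59.8 mm

59.8


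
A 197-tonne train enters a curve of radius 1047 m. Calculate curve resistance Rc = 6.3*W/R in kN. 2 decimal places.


Rc = 6.3 * W / R
Rc = 6.3 * 197 / 1047
Rc = 1241.1 / 1047
Rc = 1.19 kN

1.19


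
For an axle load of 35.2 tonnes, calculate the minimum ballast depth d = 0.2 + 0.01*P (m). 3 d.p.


d = 0.2 + 0.01 * 35.2
d = 0.2 + 0.352
d = 0.552 m

0.552


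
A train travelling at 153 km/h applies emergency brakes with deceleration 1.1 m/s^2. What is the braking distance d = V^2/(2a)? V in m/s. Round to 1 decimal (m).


Convert speed: V = 153 / 3.6 = 42.5 m/s
V^2 = 1806.25
d = 1806.25 / (2 * 1.1)
d = 1806.25 / 2.2
d = 821.0 m

821.0


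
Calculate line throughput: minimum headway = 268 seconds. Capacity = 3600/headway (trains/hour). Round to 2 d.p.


Capacity = 3600 / headway
Capacity = 3600 / 268
Capacity = 13.43 trains/hour

13.43


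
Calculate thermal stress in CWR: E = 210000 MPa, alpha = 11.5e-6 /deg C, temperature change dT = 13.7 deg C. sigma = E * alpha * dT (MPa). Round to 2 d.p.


sigma = E * alpha * dT
sigma = 210000 * 11.5e-6 * 13.7
sigma = 2.415 * 13.7
sigma = 33.09 MPa

33.09


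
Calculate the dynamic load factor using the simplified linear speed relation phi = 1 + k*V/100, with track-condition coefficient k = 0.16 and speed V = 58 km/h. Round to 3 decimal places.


phi = 1 + k * V / 100
phi = 1 + 0.16 * 58 / 100
phi = 1 + 0.0928
phi = 1.093

1.093


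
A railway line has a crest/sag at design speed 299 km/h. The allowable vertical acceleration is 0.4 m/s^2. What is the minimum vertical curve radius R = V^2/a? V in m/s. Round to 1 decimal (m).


Convert speed: V = 299 / 3.6 = 83.0556 m/s
V^2 = 6898.2253 m^2/s^2
R_v = 6898.2253 / 0.4
R_v = 17245.6 m

17245.6


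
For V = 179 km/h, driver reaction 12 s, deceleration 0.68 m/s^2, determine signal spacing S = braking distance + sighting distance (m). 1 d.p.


V = 179 / 3.6 = 49.7222 m/s
Braking distance = 49.7222^2 / (2*0.68) = 1817.8672 m
Sighting distance = 49.7222 * 12 = 596.6667 m
S = 1817.8672 + 596.6667 = 2414.5 m

2414.5


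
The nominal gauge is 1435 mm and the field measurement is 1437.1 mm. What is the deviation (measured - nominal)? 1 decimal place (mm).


Deviation = measured - nominal
Deviation = 1437.1 - 1435
Deviation = 2.1 mm

2.1


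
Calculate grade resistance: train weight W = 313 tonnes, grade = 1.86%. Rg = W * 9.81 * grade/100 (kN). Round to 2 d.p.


Rg = W * 9.81 * grade / 100
Rg = 313 * 9.81 * 1.86 / 100
Rg = 3070.53 * 0.0186
Rg = 57.11 kN

57.11


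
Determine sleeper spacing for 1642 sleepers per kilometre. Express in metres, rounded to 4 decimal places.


Spacing = 1000 m / number of sleepers
Spacing = 1000 / 1642
Spacing = 0.6090 m

0.6090


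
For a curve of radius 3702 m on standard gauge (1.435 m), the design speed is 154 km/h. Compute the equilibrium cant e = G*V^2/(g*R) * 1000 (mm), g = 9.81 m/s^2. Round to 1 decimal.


Convert speed: V = 154 / 3.6 = 42.7778 m/s
Apply formula: e = 1.435 * 42.7778^2 / (9.81 * 3702)
e = 1.435 * 1829.9383 / 36316.62
e = 0.072307 m = 72.3 mm

72.3


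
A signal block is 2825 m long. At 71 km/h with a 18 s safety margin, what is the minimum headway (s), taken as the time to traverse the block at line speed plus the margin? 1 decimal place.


V = 71 / 3.6 = 19.7222 m/s
Block traversal time = 2825 / 19.7222 = 143.2394 s
Headway = 143.2394 + 18
Headway = 161.2 s

161.2


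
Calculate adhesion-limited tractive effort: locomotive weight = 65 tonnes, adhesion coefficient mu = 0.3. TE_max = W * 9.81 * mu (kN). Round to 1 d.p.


TE_max = W * g * mu
TE_max = 65 * 9.81 * 0.3
TE_max = 637.65 * 0.3
TE_max = 191.3 kN

191.3


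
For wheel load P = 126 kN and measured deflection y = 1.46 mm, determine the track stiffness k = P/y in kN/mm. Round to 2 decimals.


Track stiffness k = P / y
k = 126 / 1.46
k = 86.30 kN/mm

86.30


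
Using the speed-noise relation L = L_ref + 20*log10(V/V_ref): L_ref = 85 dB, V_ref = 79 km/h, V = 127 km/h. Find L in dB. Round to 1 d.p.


V/V_ref = 127 / 79 = 1.607595
log10(1.607595) = 0.206177
20 * 0.206177 = 4.1235
L = 85 + 4.1235 = 89.1 dB

89.1


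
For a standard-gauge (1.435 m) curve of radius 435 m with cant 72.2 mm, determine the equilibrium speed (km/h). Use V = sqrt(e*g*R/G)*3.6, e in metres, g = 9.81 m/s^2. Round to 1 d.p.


Convert cant: e = 72.2 mm = 0.0722 m
V_ms = sqrt(0.0722 * 9.81 * 435 / 1.435)
V_ms = sqrt(214.705693) = 14.6528 m/s
V = 14.6528 * 3.6 = 52.8 km/h

52.8


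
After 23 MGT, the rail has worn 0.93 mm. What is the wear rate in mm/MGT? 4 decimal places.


Wear rate = total wear / cumulative tonnage
Rate = 0.93 / 23
Rate = 0.0404 mm/MGT

0.0404


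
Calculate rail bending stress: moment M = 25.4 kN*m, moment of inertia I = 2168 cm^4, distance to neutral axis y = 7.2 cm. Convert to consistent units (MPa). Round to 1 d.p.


Convert units:
M = 25.4 kN*m = 25400000 N*mm
y = 7.2 cm = 72 mm
I = 2168 cm^4 = 21680000 mm^4
sigma = 25400000 * 72 / 21680000
sigma = 84.4 MPa

84.4


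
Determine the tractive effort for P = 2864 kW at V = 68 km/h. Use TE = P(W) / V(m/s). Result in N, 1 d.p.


Convert: P = 2864 kW = 2864000 W
V = 68 / 3.6 = 18.8889 m/s
TE = 2864000 / 18.8889
TE = 151623.5 N

151623.5


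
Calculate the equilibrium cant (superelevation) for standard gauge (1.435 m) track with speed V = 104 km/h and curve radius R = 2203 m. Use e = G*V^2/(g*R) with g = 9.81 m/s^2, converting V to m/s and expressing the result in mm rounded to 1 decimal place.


Convert speed: V = 104 / 3.6 = 28.8889 m/s
Apply formula: e = 1.435 * 28.8889^2 / (9.81 * 2203)
e = 1.435 * 834.5679 / 21611.43
e = 0.055415 m = 55.4 mm

55.4


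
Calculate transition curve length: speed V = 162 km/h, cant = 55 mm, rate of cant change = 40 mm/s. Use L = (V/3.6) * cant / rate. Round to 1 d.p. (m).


Convert speed: V = 162 / 3.6 = 45.0 m/s
L = 45.0 * 55 / 40
L = 2475.0 / 40
L = 61.9 m

61.9


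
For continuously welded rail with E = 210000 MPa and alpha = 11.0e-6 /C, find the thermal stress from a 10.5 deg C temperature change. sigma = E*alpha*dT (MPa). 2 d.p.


sigma = E * alpha * dT
sigma = 210000 * 11.0e-6 * 10.5
sigma = 2.31 * 10.5
sigma = 24.26 MPa

24.26


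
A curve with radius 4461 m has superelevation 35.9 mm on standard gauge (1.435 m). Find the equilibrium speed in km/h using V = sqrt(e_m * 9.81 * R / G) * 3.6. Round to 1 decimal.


Convert cant: e = 35.9 mm = 0.0359 m
V_ms = sqrt(0.0359 * 9.81 * 4461 / 1.435)
V_ms = sqrt(1094.822661) = 33.0881 m/s
V = 33.0881 * 3.6 = 119.1 km/h

119.1


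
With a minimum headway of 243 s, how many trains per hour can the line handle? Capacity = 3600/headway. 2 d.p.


Capacity = 3600 / headway
Capacity = 3600 / 243
Capacity = 14.81 trains/hour

14.81


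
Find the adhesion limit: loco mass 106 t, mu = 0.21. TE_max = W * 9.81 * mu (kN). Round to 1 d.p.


TE_max = W * g * mu
TE_max = 106 * 9.81 * 0.21
TE_max = 1039.86 * 0.21
TE_max = 218.4 kN

218.4


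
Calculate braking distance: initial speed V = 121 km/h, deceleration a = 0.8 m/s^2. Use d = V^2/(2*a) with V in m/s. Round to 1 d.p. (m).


Convert speed: V = 121 / 3.6 = 33.6111 m/s
V^2 = 1129.7068
d = 1129.7068 / (2 * 0.8)
d = 1129.7068 / 1.6
d = 706.1 m

706.1


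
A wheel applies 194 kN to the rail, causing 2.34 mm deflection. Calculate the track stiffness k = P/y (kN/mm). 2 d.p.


Track stiffness k = P / y
k = 194 / 2.34
k = 82.91 kN/mm

82.91


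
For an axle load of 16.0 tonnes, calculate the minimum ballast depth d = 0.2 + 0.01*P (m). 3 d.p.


d = 0.2 + 0.01 * 16.0
d = 0.2 + 0.16
d = 0.360 m

0.360


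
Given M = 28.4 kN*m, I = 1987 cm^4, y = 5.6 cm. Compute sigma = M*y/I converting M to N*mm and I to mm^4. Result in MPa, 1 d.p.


Convert units:
M = 28.4 kN*m = 28400000 N*mm
y = 5.6 cm = 56 mm
I = 1987 cm^4 = 19870000 mm^4
sigma = 28400000 * 56 / 19870000
sigma = 80.0 MPa

80.0


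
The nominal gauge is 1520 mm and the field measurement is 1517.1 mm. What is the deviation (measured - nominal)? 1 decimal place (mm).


Deviation = measured - nominal
Deviation = 1517.1 - 1520
Deviation = -2.9 mm

-2.9


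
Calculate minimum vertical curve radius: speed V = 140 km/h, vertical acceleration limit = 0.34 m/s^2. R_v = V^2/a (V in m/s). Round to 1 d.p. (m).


Convert speed: V = 140 / 3.6 = 38.8889 m/s
V^2 = 1512.3457 m^2/s^2
R_v = 1512.3457 / 0.34
R_v = 4448.1 m

4448.1


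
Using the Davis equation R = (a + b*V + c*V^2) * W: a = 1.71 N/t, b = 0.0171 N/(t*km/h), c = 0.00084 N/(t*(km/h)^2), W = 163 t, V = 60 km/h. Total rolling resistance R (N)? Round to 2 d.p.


b*V = 0.0171 * 60 = 1.026
c*V^2 = 0.00084 * 3600 = 3.024
R_per_t = 1.71 + 1.026 + 3.024 = 5.76 N/t
R_total = 5.76 * 163 = 938.88 N

938.88


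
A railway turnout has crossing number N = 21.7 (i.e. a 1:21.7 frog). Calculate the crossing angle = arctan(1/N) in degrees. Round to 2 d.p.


1/N = 1/21.7 = 0.046083
angle = arctan(0.046083) = 0.04605 rad
angle = 0.04605 * 180/pi = 2.64 degrees

2.64


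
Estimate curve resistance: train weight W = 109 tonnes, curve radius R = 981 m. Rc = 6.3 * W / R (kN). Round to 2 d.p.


Rc = 6.3 * W / R
Rc = 6.3 * 109 / 981
Rc = 686.7 / 981
Rc = 0.70 kN

0.70


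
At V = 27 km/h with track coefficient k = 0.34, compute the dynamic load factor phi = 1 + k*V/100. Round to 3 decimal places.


phi = 1 + k * V / 100
phi = 1 + 0.34 * 27 / 100
phi = 1 + 0.0918
phi = 1.092

1.092


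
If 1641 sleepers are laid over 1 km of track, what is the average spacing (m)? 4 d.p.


Spacing = 1000 m / number of sleepers
Spacing = 1000 / 1641
Spacing = 0.6094 m

0.6094


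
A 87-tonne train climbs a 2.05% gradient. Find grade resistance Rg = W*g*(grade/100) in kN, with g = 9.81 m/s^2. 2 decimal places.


Rg = W * 9.81 * grade / 100
Rg = 87 * 9.81 * 2.05 / 100
Rg = 853.47 * 0.0205
Rg = 17.50 kN

17.50


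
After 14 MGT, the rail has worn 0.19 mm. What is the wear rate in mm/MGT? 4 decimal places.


Wear rate = total wear / cumulative tonnage
Rate = 0.19 / 14
Rate = 0.0136 mm/MGT

0.0136


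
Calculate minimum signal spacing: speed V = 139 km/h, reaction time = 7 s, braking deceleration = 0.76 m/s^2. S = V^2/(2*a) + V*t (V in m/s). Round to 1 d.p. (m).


V = 139 / 3.6 = 38.6111 m/s
Braking distance = 38.6111^2 / (2*0.76) = 980.8013 m
Sighting distance = 38.6111 * 7 = 270.2778 m
S = 980.8013 + 270.2778 = 1251.1 m

1251.1


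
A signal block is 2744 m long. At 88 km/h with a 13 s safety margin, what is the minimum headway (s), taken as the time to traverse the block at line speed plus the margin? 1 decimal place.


V = 88 / 3.6 = 24.4444 m/s
Block traversal time = 2744 / 24.4444 = 112.2545 s
Headway = 112.2545 + 13
Headway = 125.3 s

125.3


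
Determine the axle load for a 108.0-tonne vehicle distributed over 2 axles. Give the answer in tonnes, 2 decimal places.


Load per axle = total weight / number of axles
Load = 108.0 / 2
Load = 54.00 tonnes

54.00


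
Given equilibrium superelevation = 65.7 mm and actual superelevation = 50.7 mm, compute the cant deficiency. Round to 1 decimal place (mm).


Cant deficiency = equilibrium cant - actual cant
CD = 65.7 - 50.7
CD = 15.0 mm

15.0


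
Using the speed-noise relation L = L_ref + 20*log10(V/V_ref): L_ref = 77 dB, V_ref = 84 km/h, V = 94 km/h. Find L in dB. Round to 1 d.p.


V/V_ref = 94 / 84 = 1.119048
log10(1.119048) = 0.048849
20 * 0.048849 = 0.977
L = 77 + 0.977 = 78.0 dB

78.0


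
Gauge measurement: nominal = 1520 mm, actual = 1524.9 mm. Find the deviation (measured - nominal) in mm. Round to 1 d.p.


Deviation = measured - nominal
Deviation = 1524.9 - 1520
Deviation = 4.9 mm

4.9


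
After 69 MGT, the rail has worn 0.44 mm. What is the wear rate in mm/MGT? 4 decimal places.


Wear rate = total wear / cumulative tonnage
Rate = 0.44 / 69
Rate = 0.0064 mm/MGT

0.0064


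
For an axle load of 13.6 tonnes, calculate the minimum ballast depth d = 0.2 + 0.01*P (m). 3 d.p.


d = 0.2 + 0.01 * 13.6
d = 0.2 + 0.136
d = 0.336 m

0.336


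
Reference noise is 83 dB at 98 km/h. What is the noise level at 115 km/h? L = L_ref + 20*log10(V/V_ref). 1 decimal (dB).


V/V_ref = 115 / 98 = 1.173469
log10(1.173469) = 0.069472
20 * 0.069472 = 1.3894
L = 83 + 1.3894 = 84.4 dB

84.4


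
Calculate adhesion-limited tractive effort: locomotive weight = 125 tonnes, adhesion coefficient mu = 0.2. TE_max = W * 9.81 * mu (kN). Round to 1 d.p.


TE_max = W * g * mu
TE_max = 125 * 9.81 * 0.2
TE_max = 1226.25 * 0.2
TE_max = 245.3 kN

245.3


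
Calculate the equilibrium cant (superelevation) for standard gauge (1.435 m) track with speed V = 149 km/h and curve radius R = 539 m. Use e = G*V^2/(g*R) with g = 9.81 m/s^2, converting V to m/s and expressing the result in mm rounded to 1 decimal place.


Convert speed: V = 149 / 3.6 = 41.3889 m/s
Apply formula: e = 1.435 * 41.3889^2 / (9.81 * 539)
e = 1.435 * 1713.0401 / 5287.59
e = 0.464902 m = 464.9 mm

464.9


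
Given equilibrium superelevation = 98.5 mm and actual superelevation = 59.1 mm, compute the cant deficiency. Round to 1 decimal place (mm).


Cant deficiency = equilibrium cant - actual cant
CD = 98.5 - 59.1
CD = 39.4 mm

39.4


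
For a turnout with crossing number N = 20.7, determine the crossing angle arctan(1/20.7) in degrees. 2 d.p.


1/N = 1/20.7 = 0.048309
angle = arctan(0.048309) = 0.048272 rad
angle = 0.048272 * 180/pi = 2.77 degrees

2.77


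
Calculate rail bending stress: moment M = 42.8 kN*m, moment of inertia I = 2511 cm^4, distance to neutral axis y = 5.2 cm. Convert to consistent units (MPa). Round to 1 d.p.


Convert units:
M = 42.8 kN*m = 42800000 N*mm
y = 5.2 cm = 52 mm
I = 2511 cm^4 = 25110000 mm^4
sigma = 42800000 * 52 / 25110000
sigma = 88.6 MPa

88.6


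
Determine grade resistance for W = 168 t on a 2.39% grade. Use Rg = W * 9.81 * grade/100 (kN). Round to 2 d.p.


Rg = W * 9.81 * grade / 100
Rg = 168 * 9.81 * 2.39 / 100
Rg = 1648.08 * 0.0239
Rg = 39.39 kN

39.39


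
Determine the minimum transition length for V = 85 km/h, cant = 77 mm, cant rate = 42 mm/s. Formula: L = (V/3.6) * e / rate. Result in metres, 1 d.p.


Convert speed: V = 85 / 3.6 = 23.6111 m/s
L = 23.6111 * 77 / 42
L = 1818.0556 / 42
L = 43.3 m

43.3


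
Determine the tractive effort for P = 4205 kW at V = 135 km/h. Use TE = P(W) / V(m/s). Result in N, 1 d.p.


Convert: P = 4205 kW = 4205000 W
V = 135 / 3.6 = 37.5 m/s
TE = 4205000 / 37.5
TE = 112133.3 N

112133.3


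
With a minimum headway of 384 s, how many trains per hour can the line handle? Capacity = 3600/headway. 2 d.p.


Capacity = 3600 / headway
Capacity = 3600 / 384
Capacity = 9.38 trains/hour

9.38


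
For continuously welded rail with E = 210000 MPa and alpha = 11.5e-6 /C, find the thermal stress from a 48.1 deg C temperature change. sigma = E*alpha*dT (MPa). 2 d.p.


sigma = E * alpha * dT
sigma = 210000 * 11.5e-6 * 48.1
sigma = 2.415 * 48.1
sigma = 116.16 MPa

116.16


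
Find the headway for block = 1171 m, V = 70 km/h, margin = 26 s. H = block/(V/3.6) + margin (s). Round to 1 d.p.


V = 70 / 3.6 = 19.4444 m/s
Block traversal time = 1171 / 19.4444 = 60.2229 s
Headway = 60.2229 + 26
Headway = 86.2 s

86.2


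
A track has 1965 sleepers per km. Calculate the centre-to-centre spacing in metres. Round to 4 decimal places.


Spacing = 1000 m / number of sleepers
Spacing = 1000 / 1965
Spacing = 0.5089 m

0.5089


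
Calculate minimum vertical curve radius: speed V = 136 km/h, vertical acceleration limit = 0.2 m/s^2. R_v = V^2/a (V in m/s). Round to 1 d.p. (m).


Convert speed: V = 136 / 3.6 = 37.7778 m/s
V^2 = 1427.1605 m^2/s^2
R_v = 1427.1605 / 0.2
R_v = 7135.8 m

7135.8


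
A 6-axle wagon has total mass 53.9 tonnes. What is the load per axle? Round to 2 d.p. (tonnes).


Load per axle = total weight / number of axles
Load = 53.9 / 6
Load = 8.98 tonnes

8.98


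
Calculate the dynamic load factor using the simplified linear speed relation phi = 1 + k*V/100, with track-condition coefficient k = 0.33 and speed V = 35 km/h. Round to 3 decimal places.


phi = 1 + k * V / 100
phi = 1 + 0.33 * 35 / 100
phi = 1 + 0.1155
phi = 1.116

1.116


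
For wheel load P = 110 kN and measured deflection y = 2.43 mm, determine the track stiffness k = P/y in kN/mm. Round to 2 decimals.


Track stiffness k = P / y
k = 110 / 2.43
k = 45.27 kN/mm

45.27


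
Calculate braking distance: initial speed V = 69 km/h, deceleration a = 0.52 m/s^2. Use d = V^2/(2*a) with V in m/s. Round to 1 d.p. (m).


Convert speed: V = 69 / 3.6 = 19.1667 m/s
V^2 = 367.3611
d = 367.3611 / (2 * 0.52)
d = 367.3611 / 1.04
d = 353.2 m

353.2


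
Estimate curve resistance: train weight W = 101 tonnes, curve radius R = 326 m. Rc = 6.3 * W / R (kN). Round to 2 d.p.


Rc = 6.3 * W / R
Rc = 6.3 * 101 / 326
Rc = 636.3 / 326
Rc = 1.95 kN

1.95


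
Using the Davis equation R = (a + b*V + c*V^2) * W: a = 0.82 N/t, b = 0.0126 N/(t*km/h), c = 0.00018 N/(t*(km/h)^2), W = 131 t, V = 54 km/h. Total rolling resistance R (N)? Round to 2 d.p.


b*V = 0.0126 * 54 = 0.6804
c*V^2 = 0.00018 * 2916 = 0.52488
R_per_t = 0.82 + 0.6804 + 0.52488 = 2.02528 N/t
R_total = 2.02528 * 131 = 265.31 N

265.31


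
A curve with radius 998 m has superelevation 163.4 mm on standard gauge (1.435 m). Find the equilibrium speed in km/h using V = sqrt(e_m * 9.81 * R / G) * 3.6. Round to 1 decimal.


Convert cant: e = 163.4 mm = 0.1634 m
V_ms = sqrt(0.1634 * 9.81 * 998 / 1.435)
V_ms = sqrt(1114.807033) = 33.3887 m/s
V = 33.3887 * 3.6 = 120.2 km/h

120.2


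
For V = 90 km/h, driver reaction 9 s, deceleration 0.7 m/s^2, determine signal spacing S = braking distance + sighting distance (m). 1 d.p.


V = 90 / 3.6 = 25.0 m/s
Braking distance = 25.0^2 / (2*0.7) = 446.4286 m
Sighting distance = 25.0 * 9 = 225.0 m
S = 446.4286 + 225.0 = 671.4 m

671.4


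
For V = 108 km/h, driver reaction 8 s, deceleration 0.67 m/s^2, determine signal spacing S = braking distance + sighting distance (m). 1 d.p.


V = 108 / 3.6 = 30.0 m/s
Braking distance = 30.0^2 / (2*0.67) = 671.6418 m
Sighting distance = 30.0 * 8 = 240.0 m
S = 671.6418 + 240.0 = 911.6 m

911.6


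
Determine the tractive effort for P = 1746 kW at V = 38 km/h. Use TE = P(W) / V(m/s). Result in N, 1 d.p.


Convert: P = 1746 kW = 1746000 W
V = 38 / 3.6 = 10.5556 m/s
TE = 1746000 / 10.5556
TE = 165410.5 N

165410.5


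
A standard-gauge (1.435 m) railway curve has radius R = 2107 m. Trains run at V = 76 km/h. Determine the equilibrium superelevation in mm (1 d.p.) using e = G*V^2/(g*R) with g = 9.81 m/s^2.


Convert speed: V = 76 / 3.6 = 21.1111 m/s
Apply formula: e = 1.435 * 21.1111^2 / (9.81 * 2107)
e = 1.435 * 445.679 / 20669.67
e = 0.030941 m = 30.9 mm

30.9
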